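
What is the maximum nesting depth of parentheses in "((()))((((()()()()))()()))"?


Input: "((()))((((()()()()))()()))"
Tracking depth:
  Position 0 '(': depth becomes 1
  Position 1 '(': depth becomes 2
  Position 2 '(': depth becomes 3
  Position 3 ')': depth becomes 2
  Position 4 ')': depth becomes 1
  Position 5 ')': depth becomes 0
  Position 6 '(': depth becomes 1
  Position 7 '(': depth becomes 2
  Position 8 '(': depth becomes 3
  Position 9 '(': depth becomes 4
  Position 10 '(': depth becomes 5
  Position 11 ')': depth becomes 4
  Position 12 '(': depth becomes 5
  Position 13 ')': depth becomes 4
  Position 14 '(': depth becomes 5
  Position 15 ')': depth becomes 4
  Position 16 '(': depth becomes 5
  Position 17 ')': depth becomes 4
  Position 18 ')': depth becomes 3
  Position 19 ')': depth becomes 2
  Position 20 '(': depth becomes 3
  Position 21 ')': depth becomes 2
  Position 22 '(': depth becomes 3
  Position 23 ')': depth becomes 2
  Position 24 ')': depth becomes 1
  Position 25 ')': depth becomes 0
Maximum depth reached: 5

5


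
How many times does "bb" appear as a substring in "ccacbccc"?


Searching for "bb" in "ccacbccc"
Scanning each position:
  Position 0: "cc" => no
  Position 1: "ca" => no
  Position 2: "ac" => no
  Position 3: "cb" => no
  Position 4: "bc" => no
  Position 5: "cc" => no
  Position 6: "cc" => no
Total occurrences: 0

0


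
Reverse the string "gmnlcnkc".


Input: gmnlcnkc
Reading characters right to left:
  Position 7: 'c'
  Position 6: 'k'
  Position 5: 'n'
  Position 4: 'c'
  Position 3: 'l'
  Position 2: 'n'
  Position 1: 'm'
  Position 0: 'g'
Reversed: cknclnmg

cknclnmg


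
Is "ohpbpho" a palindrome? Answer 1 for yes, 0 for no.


Input: ohpbpho
Reversed: ohpbpho
  Compare pos 0 ('o') with pos 6 ('o'): match
  Compare pos 1 ('h') with pos 5 ('h'): match
  Compare pos 2 ('p') with pos 4 ('p'): match
Result: palindrome

1


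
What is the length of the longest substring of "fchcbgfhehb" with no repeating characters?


Input: "fchcbgfhehb"
Sliding window (track last position of each char):
  Position 0 ('f'): window [0,0] length 1 -- new best
  Position 1 ('c'): window [0,1] length 2 -- new best
  Position 2 ('h'): window [0,2] length 3 -- new best
  Position 3 ('c'): repeat (last at 1), move window start to 2
  Position 3 ('c'): window [2,3] length 2
  Position 4 ('b'): window [2,4] length 3
  Position 5 ('g'): window [2,5] length 4 -- new best
  Position 6 ('f'): window [2,6] length 5 -- new best
  Position 7 ('h'): repeat (last at 2), move window start to 3
  Position 7 ('h'): window [3,7] length 5
  Position 8 ('e'): window [3,8] length 6 -- new best
  Position 9 ('h'): repeat (last at 7), move window start to 8
  Position 9 ('h'): window [8,9] length 2
  Position 10 ('b'): window [8,10] length 3
Longest substring with no repeats: "cbgfhe" with length 6

6


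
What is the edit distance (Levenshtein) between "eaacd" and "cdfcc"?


Computing edit distance: "eaacd" -> "cdfcc"
DP table:
           c    d    f    c    c
      0    1    2    3    4    5
  e   1    1    2    3    4    5
  a   2    2    2    3    4    5
  a   3    3    3    3    4    5
  c   4    3    4    4    3    4
  d   5    4    3    4    4    4
Edit distance = dp[5][5] = 4

4


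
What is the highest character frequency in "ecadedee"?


Input: ecadedee
Character counts:
  'a': 1
  'c': 1
  'd': 2
  'e': 4
Maximum frequency: 4

4


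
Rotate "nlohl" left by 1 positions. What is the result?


Input: "nlohl", rotate left by 1
First 1 characters: "n"
Remaining characters: "lohl"
Concatenate remaining + first: "lohl" + "n" = "lohln"

lohln


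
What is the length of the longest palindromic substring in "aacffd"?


Input: "aacffd"
Checking substrings for palindromes:
  [0:2] "aa" (len 2) => palindrome
  [3:5] "ff" (len 2) => palindrome
Longest palindromic substring: "aa" with length 2

2


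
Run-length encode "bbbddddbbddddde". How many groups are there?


Input: bbbddddbbddddde
Scanning for consecutive runs:
  Group 1: 'b' x 3 (positions 0-2)
  Group 2: 'd' x 4 (positions 3-6)
  Group 3: 'b' x 2 (positions 7-8)
  Group 4: 'd' x 5 (positions 9-13)
  Group 5: 'e' x 1 (positions 14-14)
Total groups: 5

5


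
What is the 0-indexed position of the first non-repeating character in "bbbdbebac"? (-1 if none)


Input: bbbdbebac
Character frequencies:
  'a': 1
  'b': 5
  'c': 1
  'd': 1
  'e': 1
Scanning left to right for freq == 1:
  Position 0 ('b'): freq=5, skip
  Position 1 ('b'): freq=5, skip
  Position 2 ('b'): freq=5, skip
  Position 3 ('d'): unique! => answer = 3

3


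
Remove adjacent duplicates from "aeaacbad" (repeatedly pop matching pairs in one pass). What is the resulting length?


Input: aeaacbad
Stack-based adjacent duplicate removal:
  Read 'a': push. Stack: a
  Read 'e': push. Stack: ae
  Read 'a': push. Stack: aea
  Read 'a': matches stack top 'a' => pop. Stack: ae
  Read 'c': push. Stack: aec
  Read 'b': push. Stack: aecb
  Read 'a': push. Stack: aecba
  Read 'd': push. Stack: aecbad
Final stack: "aecbad" (length 6)

6


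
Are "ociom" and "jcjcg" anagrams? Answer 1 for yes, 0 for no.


Strings: "ociom", "jcjcg"
Sorted first:  cimoo
Sorted second: ccgjj
Differ at position 1: 'i' vs 'c' => not anagrams

0


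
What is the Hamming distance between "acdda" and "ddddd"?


Comparing "acdda" and "ddddd" position by position:
  Position 0: 'a' vs 'd' => differ
  Position 1: 'c' vs 'd' => differ
  Position 2: 'd' vs 'd' => same
  Position 3: 'd' vs 'd' => same
  Position 4: 'a' vs 'd' => differ
Total differences (Hamming distance): 3

3


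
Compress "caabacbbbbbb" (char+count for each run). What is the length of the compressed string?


Input: caabacbbbbbb
Runs:
  'c' x 1 => "c1"
  'a' x 2 => "a2"
  'b' x 1 => "b1"
  'a' x 1 => "a1"
  'c' x 1 => "c1"
  'b' x 6 => "b6"
Compressed: "c1a2b1a1c1b6"
Compressed length: 12

12


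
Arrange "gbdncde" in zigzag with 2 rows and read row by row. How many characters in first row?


Zigzag "gbdncde" into 2 rows:
Placing characters:
  'g' => row 0
  'b' => row 1
  'd' => row 0
  'n' => row 1
  'c' => row 0
  'd' => row 1
  'e' => row 0
Rows:
  Row 0: "gdce"
  Row 1: "bnd"
First row length: 4

4


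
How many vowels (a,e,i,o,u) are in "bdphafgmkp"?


Input: bdphafgmkp
Checking each character:
  'b' at position 0: consonant
  'd' at position 1: consonant
  'p' at position 2: consonant
  'h' at position 3: consonant
  'a' at position 4: vowel (running total: 1)
  'f' at position 5: consonant
  'g' at position 6: consonant
  'm' at position 7: consonant
  'k' at position 8: consonant
  'p' at position 9: consonant
Total vowels: 1

1


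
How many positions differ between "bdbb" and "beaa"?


Comparing "bdbb" and "beaa" position by position:
  Position 0: 'b' vs 'b' => same
  Position 1: 'd' vs 'e' => DIFFER
  Position 2: 'b' vs 'a' => DIFFER
  Position 3: 'b' vs 'a' => DIFFER
Positions that differ: 3

3


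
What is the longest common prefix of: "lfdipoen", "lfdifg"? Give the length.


Words: lfdipoen, lfdifg
  Position 0: all 'l' => match
  Position 1: all 'f' => match
  Position 2: all 'd' => match
  Position 3: all 'i' => match
  Position 4: ('p', 'f') => mismatch, stop
LCP = "lfdi" (length 4)

4


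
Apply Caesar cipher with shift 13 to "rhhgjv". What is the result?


Caesar cipher: shift "rhhgjv" by 13
  'r' (pos 17) + 13 = pos 4 = 'e'
  'h' (pos 7) + 13 = pos 20 = 'u'
  'h' (pos 7) + 13 = pos 20 = 'u'
  'g' (pos 6) + 13 = pos 19 = 't'
  'j' (pos 9) + 13 = pos 22 = 'w'
  'v' (pos 21) + 13 = pos 8 = 'i'
Result: euutwi

euutwi


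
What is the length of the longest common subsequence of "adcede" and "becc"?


LCS of "adcede" and "becc"
DP table:
           b    e    c    c
      0    0    0    0    0
  a   0    0    0    0    0
  d   0    0    0    0    0
  c   0    0    0    1    1
  e   0    0    1    1    1
  d   0    0    1    1    1
  e   0    0    1    1    1
LCS length = dp[6][4] = 1

1


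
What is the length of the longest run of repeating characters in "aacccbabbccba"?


Input: "aacccbabbccba"
Scanning for longest run:
  Position 1 ('a'): continues run of 'a', length=2
  Position 2 ('c'): new char, reset run to 1
  Position 3 ('c'): continues run of 'c', length=2
  Position 4 ('c'): continues run of 'c', length=3
  Position 5 ('b'): new char, reset run to 1
  Position 6 ('a'): new char, reset run to 1
  Position 7 ('b'): new char, reset run to 1
  Position 8 ('b'): continues run of 'b', length=2
  Position 9 ('c'): new char, reset run to 1
  Position 10 ('c'): continues run of 'c', length=2
  Position 11 ('b'): new char, reset run to 1
  Position 12 ('a'): new char, reset run to 1
Longest run: 'c' with length 3

3


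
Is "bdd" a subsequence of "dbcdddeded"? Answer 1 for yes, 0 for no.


Check if "bdd" is a subsequence of "dbcdddeded"
Greedy scan:
  Position 0 ('d'): no match needed
  Position 1 ('b'): matches sub[0] = 'b'
  Position 2 ('c'): no match needed
  Position 3 ('d'): matches sub[1] = 'd'
  Position 4 ('d'): matches sub[2] = 'd'
  Position 5 ('d'): no match needed
  Position 6 ('e'): no match needed
  Position 7 ('d'): no match needed
  Position 8 ('e'): no match needed
  Position 9 ('d'): no match needed
All 3 characters matched => is a subsequence

1


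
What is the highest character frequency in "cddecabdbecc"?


Input: cddecabdbecc
Character counts:
  'a': 1
  'b': 2
  'c': 4
  'd': 3
  'e': 2
Maximum frequency: 4

4


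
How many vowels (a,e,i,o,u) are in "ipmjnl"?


Input: ipmjnl
Checking each character:
  'i' at position 0: vowel (running total: 1)
  'p' at position 1: consonant
  'm' at position 2: consonant
  'j' at position 3: consonant
  'n' at position 4: consonant
  'l' at position 5: consonant
Total vowels: 1

1


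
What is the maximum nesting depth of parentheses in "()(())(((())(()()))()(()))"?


Input: "()(())(((())(()()))()(()))"
Tracking depth:
  Position 0 '(': depth becomes 1
  Position 1 ')': depth becomes 0
  Position 2 '(': depth becomes 1
  Position 3 '(': depth becomes 2
  Position 4 ')': depth becomes 1
  Position 5 ')': depth becomes 0
  Position 6 '(': depth becomes 1
  Position 7 '(': depth becomes 2
  Position 8 '(': depth becomes 3
  Position 9 '(': depth becomes 4
  Position 10 ')': depth becomes 3
  Position 11 ')': depth becomes 2
  Position 12 '(': depth becomes 3
  Position 13 '(': depth becomes 4
  Position 14 ')': depth becomes 3
  Position 15 '(': depth becomes 4
  Position 16 ')': depth becomes 3
  Position 17 ')': depth becomes 2
  Position 18 ')': depth becomes 1
  Position 19 '(': depth becomes 2
  Position 20 ')': depth becomes 1
  Position 21 '(': depth becomes 2
  Position 22 '(': depth becomes 3
  Position 23 ')': depth becomes 2
  Position 24 ')': depth becomes 1
  Position 25 ')': depth becomes 0
Maximum depth reached: 4

4


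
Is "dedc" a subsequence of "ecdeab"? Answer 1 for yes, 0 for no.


Check if "dedc" is a subsequence of "ecdeab"
Greedy scan:
  Position 0 ('e'): no match needed
  Position 1 ('c'): no match needed
  Position 2 ('d'): matches sub[0] = 'd'
  Position 3 ('e'): matches sub[1] = 'e'
  Position 4 ('a'): no match needed
  Position 5 ('b'): no match needed
Only matched 2/4 characters => not a subsequence

0


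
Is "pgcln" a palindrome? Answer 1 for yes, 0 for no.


Input: pgcln
Reversed: nlcgp
  Compare pos 0 ('p') with pos 4 ('n'): MISMATCH
  Compare pos 1 ('g') with pos 3 ('l'): MISMATCH
Result: not a palindrome

0


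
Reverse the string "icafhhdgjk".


Input: icafhhdgjk
Reading characters right to left:
  Position 9: 'k'
  Position 8: 'j'
  Position 7: 'g'
  Position 6: 'd'
  Position 5: 'h'
  Position 4: 'h'
  Position 3: 'f'
  Position 2: 'a'
  Position 1: 'c'
  Position 0: 'i'
Reversed: kjgdhhfaci

kjgdhhfaci


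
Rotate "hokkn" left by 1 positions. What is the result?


Input: "hokkn", rotate left by 1
First 1 characters: "h"
Remaining characters: "okkn"
Concatenate remaining + first: "okkn" + "h" = "okknh"

okknh


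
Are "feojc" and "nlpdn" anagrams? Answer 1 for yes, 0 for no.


Strings: "feojc", "nlpdn"
Sorted first:  cefjo
Sorted second: dlnnp
Differ at position 0: 'c' vs 'd' => not anagrams

0


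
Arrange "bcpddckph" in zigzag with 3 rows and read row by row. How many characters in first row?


Zigzag "bcpddckph" into 3 rows:
Placing characters:
  'b' => row 0
  'c' => row 1
  'p' => row 2
  'd' => row 1
  'd' => row 0
  'c' => row 1
  'k' => row 2
  'p' => row 1
  'h' => row 0
Rows:
  Row 0: "bdh"
  Row 1: "cdcp"
  Row 2: "pk"
First row length: 3

3


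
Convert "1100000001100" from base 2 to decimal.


Input: "1100000001100" in base 2
Positional expansion:
  Digit '1' (value 1) x 2^12 = 4096
  Digit '1' (value 1) x 2^11 = 2048
  Digit '0' (value 0) x 2^10 = 0
  Digit '0' (value 0) x 2^9 = 0
  Digit '0' (value 0) x 2^8 = 0
  Digit '0' (value 0) x 2^7 = 0
  Digit '0' (value 0) x 2^6 = 0
  Digit '0' (value 0) x 2^5 = 0
  Digit '0' (value 0) x 2^4 = 0
  Digit '1' (value 1) x 2^3 = 8
  Digit '1' (value 1) x 2^2 = 4
  Digit '0' (value 0) x 2^1 = 0
  Digit '0' (value 0) x 2^0 = 0
Sum = 6156

6156


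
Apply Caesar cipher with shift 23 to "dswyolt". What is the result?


Caesar cipher: shift "dswyolt" by 23
  'd' (pos 3) + 23 = pos 0 = 'a'
  's' (pos 18) + 23 = pos 15 = 'p'
  'w' (pos 22) + 23 = pos 19 = 't'
  'y' (pos 24) + 23 = pos 21 = 'v'
  'o' (pos 14) + 23 = pos 11 = 'l'
  'l' (pos 11) + 23 = pos 8 = 'i'
  't' (pos 19) + 23 = pos 16 = 'q'
Result: aptvliq

aptvliq


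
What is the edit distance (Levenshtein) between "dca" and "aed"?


Computing edit distance: "dca" -> "aed"
DP table:
           a    e    d
      0    1    2    3
  d   1    1    2    2
  c   2    2    2    3
  a   3    2    3    3
Edit distance = dp[3][3] = 3

3


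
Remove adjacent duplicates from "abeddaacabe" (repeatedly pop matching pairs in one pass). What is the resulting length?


Input: abeddaacabe
Stack-based adjacent duplicate removal:
  Read 'a': push. Stack: a
  Read 'b': push. Stack: ab
  Read 'e': push. Stack: abe
  Read 'd': push. Stack: abed
  Read 'd': matches stack top 'd' => pop. Stack: abe
  Read 'a': push. Stack: abea
  Read 'a': matches stack top 'a' => pop. Stack: abe
  Read 'c': push. Stack: abec
  Read 'a': push. Stack: abeca
  Read 'b': push. Stack: abecab
  Read 'e': push. Stack: abecabe
Final stack: "abecabe" (length 7)

7


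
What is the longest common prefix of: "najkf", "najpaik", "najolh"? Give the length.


Words: najkf, najpaik, najolh
  Position 0: all 'n' => match
  Position 1: all 'a' => match
  Position 2: all 'j' => match
  Position 3: ('k', 'p', 'o') => mismatch, stop
LCP = "naj" (length 3)

3


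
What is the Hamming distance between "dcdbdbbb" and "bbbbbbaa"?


Comparing "dcdbdbbb" and "bbbbbbaa" position by position:
  Position 0: 'd' vs 'b' => differ
  Position 1: 'c' vs 'b' => differ
  Position 2: 'd' vs 'b' => differ
  Position 3: 'b' vs 'b' => same
  Position 4: 'd' vs 'b' => differ
  Position 5: 'b' vs 'b' => same
  Position 6: 'b' vs 'a' => differ
  Position 7: 'b' vs 'a' => differ
Total differences (Hamming distance): 6

6


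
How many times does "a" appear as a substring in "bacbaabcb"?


Searching for "a" in "bacbaabcb"
Scanning each position:
  Position 0: "b" => no
  Position 1: "a" => MATCH
  Position 2: "c" => no
  Position 3: "b" => no
  Position 4: "a" => MATCH
  Position 5: "a" => MATCH
  Position 6: "b" => no
  Position 7: "c" => no
  Position 8: "b" => no
Total occurrences: 3

3


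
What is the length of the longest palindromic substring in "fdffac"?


Input: "fdffac"
Checking substrings for palindromes:
  [0:3] "fdf" (len 3) => palindrome
  [2:4] "ff" (len 2) => palindrome
Longest palindromic substring: "fdf" with length 3

3


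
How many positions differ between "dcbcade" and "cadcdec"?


Comparing "dcbcade" and "cadcdec" position by position:
  Position 0: 'd' vs 'c' => DIFFER
  Position 1: 'c' vs 'a' => DIFFER
  Position 2: 'b' vs 'd' => DIFFER
  Position 3: 'c' vs 'c' => same
  Position 4: 'a' vs 'd' => DIFFER
  Position 5: 'd' vs 'e' => DIFFER
  Position 6: 'e' vs 'c' => DIFFER
Positions that differ: 6

6


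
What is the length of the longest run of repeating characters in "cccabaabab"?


Input: "cccabaabab"
Scanning for longest run:
  Position 1 ('c'): continues run of 'c', length=2
  Position 2 ('c'): continues run of 'c', length=3
  Position 3 ('a'): new char, reset run to 1
  Position 4 ('b'): new char, reset run to 1
  Position 5 ('a'): new char, reset run to 1
  Position 6 ('a'): continues run of 'a', length=2
  Position 7 ('b'): new char, reset run to 1
  Position 8 ('a'): new char, reset run to 1
  Position 9 ('b'): new char, reset run to 1
Longest run: 'c' with length 3

3


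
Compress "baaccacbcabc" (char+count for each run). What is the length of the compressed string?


Input: baaccacbcabc
Runs:
  'b' x 1 => "b1"
  'a' x 2 => "a2"
  'c' x 2 => "c2"
  'a' x 1 => "a1"
  'c' x 1 => "c1"
  'b' x 1 => "b1"
  'c' x 1 => "c1"
  'a' x 1 => "a1"
  'b' x 1 => "b1"
  'c' x 1 => "c1"
Compressed: "b1a2c2a1c1b1c1a1b1c1"
Compressed length: 20

20


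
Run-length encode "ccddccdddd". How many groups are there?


Input: ccddccdddd
Scanning for consecutive runs:
  Group 1: 'c' x 2 (positions 0-1)
  Group 2: 'd' x 2 (positions 2-3)
  Group 3: 'c' x 2 (positions 4-5)
  Group 4: 'd' x 4 (positions 6-9)
Total groups: 4

4


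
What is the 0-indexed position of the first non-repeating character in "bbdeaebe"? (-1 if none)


Input: bbdeaebe
Character frequencies:
  'a': 1
  'b': 3
  'd': 1
  'e': 3
Scanning left to right for freq == 1:
  Position 0 ('b'): freq=3, skip
  Position 1 ('b'): freq=3, skip
  Position 2 ('d'): unique! => answer = 2

2


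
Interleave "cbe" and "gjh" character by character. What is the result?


Interleaving "cbe" and "gjh":
  Position 0: 'c' from first, 'g' from second => "cg"
  Position 1: 'b' from first, 'j' from second => "bj"
  Position 2: 'e' from first, 'h' from second => "eh"
Result: cgbjeh

cgbjeh


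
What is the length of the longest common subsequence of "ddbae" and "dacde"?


LCS of "ddbae" and "dacde"
DP table:
           d    a    c    d    e
      0    0    0    0    0    0
  d   0    1    1    1    1    1
  d   0    1    1    1    2    2
  b   0    1    1    1    2    2
  a   0    1    2    2    2    2
  e   0    1    2    2    2    3
LCS length = dp[5][5] = 3

3


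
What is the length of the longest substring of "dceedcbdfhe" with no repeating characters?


Input: "dceedcbdfhe"
Sliding window (track last position of each char):
  Position 0 ('d'): window [0,0] length 1 -- new best
  Position 1 ('c'): window [0,1] length 2 -- new best
  Position 2 ('e'): window [0,2] length 3 -- new best
  Position 3 ('e'): repeat (last at 2), move window start to 3
  Position 3 ('e'): window [3,3] length 1
  Position 4 ('d'): window [3,4] length 2
  Position 5 ('c'): window [3,5] length 3
  Position 6 ('b'): window [3,6] length 4 -- new best
  Position 7 ('d'): repeat (last at 4), move window start to 5
  Position 7 ('d'): window [5,7] length 3
  Position 8 ('f'): window [5,8] length 4
  Position 9 ('h'): window [5,9] length 5 -- new best
  Position 10 ('e'): window [5,10] length 6 -- new best
Longest substring with no repeats: "cbdfhe" with length 6

6


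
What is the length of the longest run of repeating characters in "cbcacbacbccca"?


Input: "cbcacbacbccca"
Scanning for longest run:
  Position 1 ('b'): new char, reset run to 1
  Position 2 ('c'): new char, reset run to 1
  Position 3 ('a'): new char, reset run to 1
  Position 4 ('c'): new char, reset run to 1
  Position 5 ('b'): new char, reset run to 1
  Position 6 ('a'): new char, reset run to 1
  Position 7 ('c'): new char, reset run to 1
  Position 8 ('b'): new char, reset run to 1
  Position 9 ('c'): new char, reset run to 1
  Position 10 ('c'): continues run of 'c', length=2
  Position 11 ('c'): continues run of 'c', length=3
  Position 12 ('a'): new char, reset run to 1
Longest run: 'c' with length 3

3


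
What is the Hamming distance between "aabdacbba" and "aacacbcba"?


Comparing "aabdacbba" and "aacacbcba" position by position:
  Position 0: 'a' vs 'a' => same
  Position 1: 'a' vs 'a' => same
  Position 2: 'b' vs 'c' => differ
  Position 3: 'd' vs 'a' => differ
  Position 4: 'a' vs 'c' => differ
  Position 5: 'c' vs 'b' => differ
  Position 6: 'b' vs 'c' => differ
  Position 7: 'b' vs 'b' => same
  Position 8: 'a' vs 'a' => same
Total differences (Hamming distance): 5

5


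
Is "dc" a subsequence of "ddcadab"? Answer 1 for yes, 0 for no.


Check if "dc" is a subsequence of "ddcadab"
Greedy scan:
  Position 0 ('d'): matches sub[0] = 'd'
  Position 1 ('d'): no match needed
  Position 2 ('c'): matches sub[1] = 'c'
  Position 3 ('a'): no match needed
  Position 4 ('d'): no match needed
  Position 5 ('a'): no match needed
  Position 6 ('b'): no match needed
All 2 characters matched => is a subsequence

1


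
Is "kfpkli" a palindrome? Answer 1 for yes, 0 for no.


Input: kfpkli
Reversed: ilkpfk
  Compare pos 0 ('k') with pos 5 ('i'): MISMATCH
  Compare pos 1 ('f') with pos 4 ('l'): MISMATCH
  Compare pos 2 ('p') with pos 3 ('k'): MISMATCH
Result: not a palindrome

0


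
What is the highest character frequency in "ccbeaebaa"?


Input: ccbeaebaa
Character counts:
  'a': 3
  'b': 2
  'c': 2
  'e': 2
Maximum frequency: 3

3


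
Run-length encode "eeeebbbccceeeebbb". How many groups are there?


Input: eeeebbbccceeeebbb
Scanning for consecutive runs:
  Group 1: 'e' x 4 (positions 0-3)
  Group 2: 'b' x 3 (positions 4-6)
  Group 3: 'c' x 3 (positions 7-9)
  Group 4: 'e' x 4 (positions 10-13)
  Group 5: 'b' x 3 (positions 14-16)
Total groups: 5

5


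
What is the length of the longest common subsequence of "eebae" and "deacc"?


LCS of "eebae" and "deacc"
DP table:
           d    e    a    c    c
      0    0    0    0    0    0
  e   0    0    1    1    1    1
  e   0    0    1    1    1    1
  b   0    0    1    1    1    1
  a   0    0    1    2    2    2
  e   0    0    1    2    2    2
LCS length = dp[5][5] = 2

2


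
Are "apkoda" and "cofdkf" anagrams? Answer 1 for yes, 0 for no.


Strings: "apkoda", "cofdkf"
Sorted first:  aadkop
Sorted second: cdffko
Differ at position 0: 'a' vs 'c' => not anagrams

0


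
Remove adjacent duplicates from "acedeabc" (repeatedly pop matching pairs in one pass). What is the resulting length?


Input: acedeabc
Stack-based adjacent duplicate removal:
  Read 'a': push. Stack: a
  Read 'c': push. Stack: ac
  Read 'e': push. Stack: ace
  Read 'd': push. Stack: aced
  Read 'e': push. Stack: acede
  Read 'a': push. Stack: acedea
  Read 'b': push. Stack: acedeab
  Read 'c': push. Stack: acedeabc
Final stack: "acedeabc" (length 8)

8


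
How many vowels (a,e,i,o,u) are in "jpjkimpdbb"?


Input: jpjkimpdbb
Checking each character:
  'j' at position 0: consonant
  'p' at position 1: consonant
  'j' at position 2: consonant
  'k' at position 3: consonant
  'i' at position 4: vowel (running total: 1)
  'm' at position 5: consonant
  'p' at position 6: consonant
  'd' at position 7: consonant
  'b' at position 8: consonant
  'b' at position 9: consonant
Total vowels: 1

1


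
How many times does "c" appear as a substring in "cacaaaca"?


Searching for "c" in "cacaaaca"
Scanning each position:
  Position 0: "c" => MATCH
  Position 1: "a" => no
  Position 2: "c" => MATCH
  Position 3: "a" => no
  Position 4: "a" => no
  Position 5: "a" => no
  Position 6: "c" => MATCH
  Position 7: "a" => no
Total occurrences: 3

3


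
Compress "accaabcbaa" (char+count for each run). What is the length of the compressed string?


Input: accaabcbaa
Runs:
  'a' x 1 => "a1"
  'c' x 2 => "c2"
  'a' x 2 => "a2"
  'b' x 1 => "b1"
  'c' x 1 => "c1"
  'b' x 1 => "b1"
  'a' x 2 => "a2"
Compressed: "a1c2a2b1c1b1a2"
Compressed length: 14

14


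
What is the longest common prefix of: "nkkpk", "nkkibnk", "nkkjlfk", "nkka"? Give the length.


Words: nkkpk, nkkibnk, nkkjlfk, nkka
  Position 0: all 'n' => match
  Position 1: all 'k' => match
  Position 2: all 'k' => match
  Position 3: ('p', 'i', 'j', 'a') => mismatch, stop
LCP = "nkk" (length 3)

3


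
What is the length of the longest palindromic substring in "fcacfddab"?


Input: "fcacfddab"
Checking substrings for palindromes:
  [0:5] "fcacf" (len 5) => palindrome
  [1:4] "cac" (len 3) => palindrome
  [5:7] "dd" (len 2) => palindrome
Longest palindromic substring: "fcacf" with length 5

5


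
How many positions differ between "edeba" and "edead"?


Comparing "edeba" and "edead" position by position:
  Position 0: 'e' vs 'e' => same
  Position 1: 'd' vs 'd' => same
  Position 2: 'e' vs 'e' => same
  Position 3: 'b' vs 'a' => DIFFER
  Position 4: 'a' vs 'd' => DIFFER
Positions that differ: 2

2


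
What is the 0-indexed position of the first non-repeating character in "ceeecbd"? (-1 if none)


Input: ceeecbd
Character frequencies:
  'b': 1
  'c': 2
  'd': 1
  'e': 3
Scanning left to right for freq == 1:
  Position 0 ('c'): freq=2, skip
  Position 1 ('e'): freq=3, skip
  Position 2 ('e'): freq=3, skip
  Position 3 ('e'): freq=3, skip
  Position 4 ('c'): freq=2, skip
  Position 5 ('b'): unique! => answer = 5

5


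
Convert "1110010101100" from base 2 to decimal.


Input: "1110010101100" in base 2
Positional expansion:
  Digit '1' (value 1) x 2^12 = 4096
  Digit '1' (value 1) x 2^11 = 2048
  Digit '1' (value 1) x 2^10 = 1024
  Digit '0' (value 0) x 2^9 = 0
  Digit '0' (value 0) x 2^8 = 0
  Digit '1' (value 1) x 2^7 = 128
  Digit '0' (value 0) x 2^6 = 0
  Digit '1' (value 1) x 2^5 = 32
  Digit '0' (value 0) x 2^4 = 0
  Digit '1' (value 1) x 2^3 = 8
  Digit '1' (value 1) x 2^2 = 4
  Digit '0' (value 0) x 2^1 = 0
  Digit '0' (value 0) x 2^0 = 0
Sum = 7340

7340


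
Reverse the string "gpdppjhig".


Input: gpdppjhig
Reading characters right to left:
  Position 8: 'g'
  Position 7: 'i'
  Position 6: 'h'
  Position 5: 'j'
  Position 4: 'p'
  Position 3: 'p'
  Position 2: 'd'
  Position 1: 'p'
  Position 0: 'g'
Reversed: gihjppdpg

gihjppdpg


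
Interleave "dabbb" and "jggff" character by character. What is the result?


Interleaving "dabbb" and "jggff":
  Position 0: 'd' from first, 'j' from second => "dj"
  Position 1: 'a' from first, 'g' from second => "ag"
  Position 2: 'b' from first, 'g' from second => "bg"
  Position 3: 'b' from first, 'f' from second => "bf"
  Position 4: 'b' from first, 'f' from second => "bf"
Result: djagbgbfbf

djagbgbfbf


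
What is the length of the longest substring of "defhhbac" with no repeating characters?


Input: "defhhbac"
Sliding window (track last position of each char):
  Position 0 ('d'): window [0,0] length 1 -- new best
  Position 1 ('e'): window [0,1] length 2 -- new best
  Position 2 ('f'): window [0,2] length 3 -- new best
  Position 3 ('h'): window [0,3] length 4 -- new best
  Position 4 ('h'): repeat (last at 3), move window start to 4
  Position 4 ('h'): window [4,4] length 1
  Position 5 ('b'): window [4,5] length 2
  Position 6 ('a'): window [4,6] length 3
  Position 7 ('c'): window [4,7] length 4
Longest substring with no repeats: "defh" with length 4

4


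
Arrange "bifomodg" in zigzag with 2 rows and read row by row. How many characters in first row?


Zigzag "bifomodg" into 2 rows:
Placing characters:
  'b' => row 0
  'i' => row 1
  'f' => row 0
  'o' => row 1
  'm' => row 0
  'o' => row 1
  'd' => row 0
  'g' => row 1
Rows:
  Row 0: "bfmd"
  Row 1: "ioog"
First row length: 4

4


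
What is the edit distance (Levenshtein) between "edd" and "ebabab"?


Computing edit distance: "edd" -> "ebabab"
DP table:
           e    b    a    b    a    b
      0    1    2    3    4    5    6
  e   1    0    1    2    3    4    5
  d   2    1    1    2    3    4    5
  d   3    2    2    2    3    4    5
Edit distance = dp[3][6] = 5

5


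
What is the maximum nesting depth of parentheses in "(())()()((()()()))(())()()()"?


Input: "(())()()((()()()))(())()()()"
Tracking depth:
  Position 0 '(': depth becomes 1
  Position 1 '(': depth becomes 2
  Position 2 ')': depth becomes 1
  Position 3 ')': depth becomes 0
  Position 4 '(': depth becomes 1
  Position 5 ')': depth becomes 0
  Position 6 '(': depth becomes 1
  Position 7 ')': depth becomes 0
  Position 8 '(': depth becomes 1
  Position 9 '(': depth becomes 2
  Position 10 '(': depth becomes 3
  Position 11 ')': depth becomes 2
  Position 12 '(': depth becomes 3
  Position 13 ')': depth becomes 2
  Position 14 '(': depth becomes 3
  Position 15 ')': depth becomes 2
  Position 16 ')': depth becomes 1
  Position 17 ')': depth becomes 0
  Position 18 '(': depth becomes 1
  Position 19 '(': depth becomes 2
  Position 20 ')': depth becomes 1
  Position 21 ')': depth becomes 0
  Position 22 '(': depth becomes 1
  Position 23 ')': depth becomes 0
  Position 24 '(': depth becomes 1
  Position 25 ')': depth becomes 0
  Position 26 '(': depth becomes 1
  Position 27 ')': depth becomes 0
Maximum depth reached: 3

3


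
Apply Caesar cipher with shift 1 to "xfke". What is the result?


Caesar cipher: shift "xfke" by 1
  'x' (pos 23) + 1 = pos 24 = 'y'
  'f' (pos 5) + 1 = pos 6 = 'g'
  'k' (pos 10) + 1 = pos 11 = 'l'
  'e' (pos 4) + 1 = pos 5 = 'f'
Result: yglf

yglf


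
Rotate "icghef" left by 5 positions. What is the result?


Input: "icghef", rotate left by 5
First 5 characters: "icghe"
Remaining characters: "f"
Concatenate remaining + first: "f" + "icghe" = "ficghe"

ficghe


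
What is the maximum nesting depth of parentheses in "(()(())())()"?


Input: "(()(())())()"
Tracking depth:
  Position 0 '(': depth becomes 1
  Position 1 '(': depth becomes 2
  Position 2 ')': depth becomes 1
  Position 3 '(': depth becomes 2
  Position 4 '(': depth becomes 3
  Position 5 ')': depth becomes 2
  Position 6 ')': depth becomes 1
  Position 7 '(': depth becomes 2
  Position 8 ')': depth becomes 1
  Position 9 ')': depth becomes 0
  Position 10 '(': depth becomes 1
  Position 11 ')': depth becomes 0
Maximum depth reached: 3

3


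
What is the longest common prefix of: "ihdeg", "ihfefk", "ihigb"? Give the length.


Words: ihdeg, ihfefk, ihigb
  Position 0: all 'i' => match
  Position 1: all 'h' => match
  Position 2: ('d', 'f', 'i') => mismatch, stop
LCP = "ih" (length 2)

2


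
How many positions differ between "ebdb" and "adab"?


Comparing "ebdb" and "adab" position by position:
  Position 0: 'e' vs 'a' => DIFFER
  Position 1: 'b' vs 'd' => DIFFER
  Position 2: 'd' vs 'a' => DIFFER
  Position 3: 'b' vs 'b' => same
Positions that differ: 3

3


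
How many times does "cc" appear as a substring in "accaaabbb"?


Searching for "cc" in "accaaabbb"
Scanning each position:
  Position 0: "ac" => no
  Position 1: "cc" => MATCH
  Position 2: "ca" => no
  Position 3: "aa" => no
  Position 4: "aa" => no
  Position 5: "ab" => no
  Position 6: "bb" => no
  Position 7: "bb" => no
Total occurrences: 1

1


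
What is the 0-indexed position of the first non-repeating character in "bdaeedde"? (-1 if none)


Input: bdaeedde
Character frequencies:
  'a': 1
  'b': 1
  'd': 3
  'e': 3
Scanning left to right for freq == 1:
  Position 0 ('b'): unique! => answer = 0

0


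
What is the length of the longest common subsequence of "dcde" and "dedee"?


LCS of "dcde" and "dedee"
DP table:
           d    e    d    e    e
      0    0    0    0    0    0
  d   0    1    1    1    1    1
  c   0    1    1    1    1    1
  d   0    1    1    2    2    2
  e   0    1    2    2    3    3
LCS length = dp[4][5] = 3

3


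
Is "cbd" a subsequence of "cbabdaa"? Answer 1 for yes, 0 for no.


Check if "cbd" is a subsequence of "cbabdaa"
Greedy scan:
  Position 0 ('c'): matches sub[0] = 'c'
  Position 1 ('b'): matches sub[1] = 'b'
  Position 2 ('a'): no match needed
  Position 3 ('b'): no match needed
  Position 4 ('d'): matches sub[2] = 'd'
  Position 5 ('a'): no match needed
  Position 6 ('a'): no match needed
All 3 characters matched => is a subsequence

1


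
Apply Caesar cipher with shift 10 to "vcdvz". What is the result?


Caesar cipher: shift "vcdvz" by 10
  'v' (pos 21) + 10 = pos 5 = 'f'
  'c' (pos 2) + 10 = pos 12 = 'm'
  'd' (pos 3) + 10 = pos 13 = 'n'
  'v' (pos 21) + 10 = pos 5 = 'f'
  'z' (pos 25) + 10 = pos 9 = 'j'
Result: fmnfj

fmnfj


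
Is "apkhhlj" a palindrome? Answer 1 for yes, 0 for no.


Input: apkhhlj
Reversed: jlhhkpa
  Compare pos 0 ('a') with pos 6 ('j'): MISMATCH
  Compare pos 1 ('p') with pos 5 ('l'): MISMATCH
  Compare pos 2 ('k') with pos 4 ('h'): MISMATCH
Result: not a palindrome

0


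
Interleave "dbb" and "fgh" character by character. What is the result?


Interleaving "dbb" and "fgh":
  Position 0: 'd' from first, 'f' from second => "df"
  Position 1: 'b' from first, 'g' from second => "bg"
  Position 2: 'b' from first, 'h' from second => "bh"
Result: dfbgbh

dfbgbh


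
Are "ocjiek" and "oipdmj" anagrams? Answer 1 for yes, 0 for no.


Strings: "ocjiek", "oipdmj"
Sorted first:  ceijko
Sorted second: dijmop
Differ at position 0: 'c' vs 'd' => not anagrams

0


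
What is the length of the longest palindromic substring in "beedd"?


Input: "beedd"
Checking substrings for palindromes:
  [1:3] "ee" (len 2) => palindrome
  [3:5] "dd" (len 2) => palindrome
Longest palindromic substring: "ee" with length 2

2


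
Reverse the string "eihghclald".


Input: eihghclald
Reading characters right to left:
  Position 9: 'd'
  Position 8: 'l'
  Position 7: 'a'
  Position 6: 'l'
  Position 5: 'c'
  Position 4: 'h'
  Position 3: 'g'
  Position 2: 'h'
  Position 1: 'i'
  Position 0: 'e'
Reversed: dlalchghie

dlalchghie


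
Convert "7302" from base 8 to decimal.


Input: "7302" in base 8
Positional expansion:
  Digit '7' (value 7) x 8^3 = 3584
  Digit '3' (value 3) x 8^2 = 192
  Digit '0' (value 0) x 8^1 = 0
  Digit '2' (value 2) x 8^0 = 2
Sum = 3778

3778


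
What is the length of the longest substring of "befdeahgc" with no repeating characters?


Input: "befdeahgc"
Sliding window (track last position of each char):
  Position 0 ('b'): window [0,0] length 1 -- new best
  Position 1 ('e'): window [0,1] length 2 -- new best
  Position 2 ('f'): window [0,2] length 3 -- new best
  Position 3 ('d'): window [0,3] length 4 -- new best
  Position 4 ('e'): repeat (last at 1), move window start to 2
  Position 4 ('e'): window [2,4] length 3
  Position 5 ('a'): window [2,5] length 4
  Position 6 ('h'): window [2,6] length 5 -- new best
  Position 7 ('g'): window [2,7] length 6 -- new best
  Position 8 ('c'): window [2,8] length 7 -- new best
Longest substring with no repeats: "fdeahgc" with length 7

7


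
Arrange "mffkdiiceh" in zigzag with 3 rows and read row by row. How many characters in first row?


Zigzag "mffkdiiceh" into 3 rows:
Placing characters:
  'm' => row 0
  'f' => row 1
  'f' => row 2
  'k' => row 1
  'd' => row 0
  'i' => row 1
  'i' => row 2
  'c' => row 1
  'e' => row 0
  'h' => row 1
Rows:
  Row 0: "mde"
  Row 1: "fkich"
  Row 2: "fi"
First row length: 3

3


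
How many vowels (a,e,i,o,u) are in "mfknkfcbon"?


Input: mfknkfcbon
Checking each character:
  'm' at position 0: consonant
  'f' at position 1: consonant
  'k' at position 2: consonant
  'n' at position 3: consonant
  'k' at position 4: consonant
  'f' at position 5: consonant
  'c' at position 6: consonant
  'b' at position 7: consonant
  'o' at position 8: vowel (running total: 1)
  'n' at position 9: consonant
Total vowels: 1

1


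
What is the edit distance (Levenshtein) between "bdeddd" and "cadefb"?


Computing edit distance: "bdeddd" -> "cadefb"
DP table:
           c    a    d    e    f    b
      0    1    2    3    4    5    6
  b   1    1    2    3    4    5    5
  d   2    2    2    2    3    4    5
  e   3    3    3    3    2    3    4
  d   4    4    4    3    3    3    4
  d   5    5    5    4    4    4    4
  d   6    6    6    5    5    5    5
Edit distance = dp[6][6] = 5

5


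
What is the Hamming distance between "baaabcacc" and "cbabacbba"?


Comparing "baaabcacc" and "cbabacbba" position by position:
  Position 0: 'b' vs 'c' => differ
  Position 1: 'a' vs 'b' => differ
  Position 2: 'a' vs 'a' => same
  Position 3: 'a' vs 'b' => differ
  Position 4: 'b' vs 'a' => differ
  Position 5: 'c' vs 'c' => same
  Position 6: 'a' vs 'b' => differ
  Position 7: 'c' vs 'b' => differ
  Position 8: 'c' vs 'a' => differ
Total differences (Hamming distance): 7

7


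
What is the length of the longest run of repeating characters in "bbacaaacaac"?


Input: "bbacaaacaac"
Scanning for longest run:
  Position 1 ('b'): continues run of 'b', length=2
  Position 2 ('a'): new char, reset run to 1
  Position 3 ('c'): new char, reset run to 1
  Position 4 ('a'): new char, reset run to 1
  Position 5 ('a'): continues run of 'a', length=2
  Position 6 ('a'): continues run of 'a', length=3
  Position 7 ('c'): new char, reset run to 1
  Position 8 ('a'): new char, reset run to 1
  Position 9 ('a'): continues run of 'a', length=2
  Position 10 ('c'): new char, reset run to 1
Longest run: 'a' with length 3

3


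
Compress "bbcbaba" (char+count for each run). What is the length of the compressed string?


Input: bbcbaba
Runs:
  'b' x 2 => "b2"
  'c' x 1 => "c1"
  'b' x 1 => "b1"
  'a' x 1 => "a1"
  'b' x 1 => "b1"
  'a' x 1 => "a1"
Compressed: "b2c1b1a1b1a1"
Compressed length: 12

12


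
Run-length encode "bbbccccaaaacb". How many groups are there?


Input: bbbccccaaaacb
Scanning for consecutive runs:
  Group 1: 'b' x 3 (positions 0-2)
  Group 2: 'c' x 4 (positions 3-6)
  Group 3: 'a' x 4 (positions 7-10)
  Group 4: 'c' x 1 (positions 11-11)
  Group 5: 'b' x 1 (positions 12-12)
Total groups: 5

5


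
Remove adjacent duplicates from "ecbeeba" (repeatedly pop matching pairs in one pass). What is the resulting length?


Input: ecbeeba
Stack-based adjacent duplicate removal:
  Read 'e': push. Stack: e
  Read 'c': push. Stack: ec
  Read 'b': push. Stack: ecb
  Read 'e': push. Stack: ecbe
  Read 'e': matches stack top 'e' => pop. Stack: ecb
  Read 'b': matches stack top 'b' => pop. Stack: ec
  Read 'a': push. Stack: eca
Final stack: "eca" (length 3)

3


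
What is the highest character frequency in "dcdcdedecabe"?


Input: dcdcdedecabe
Character counts:
  'a': 1
  'b': 1
  'c': 3
  'd': 4
  'e': 3
Maximum frequency: 4

4


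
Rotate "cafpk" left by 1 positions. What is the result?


Input: "cafpk", rotate left by 1
First 1 characters: "c"
Remaining characters: "afpk"
Concatenate remaining + first: "afpk" + "c" = "afpkc"

afpkc


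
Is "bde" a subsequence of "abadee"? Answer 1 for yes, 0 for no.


Check if "bde" is a subsequence of "abadee"
Greedy scan:
  Position 0 ('a'): no match needed
  Position 1 ('b'): matches sub[0] = 'b'
  Position 2 ('a'): no match needed
  Position 3 ('d'): matches sub[1] = 'd'
  Position 4 ('e'): matches sub[2] = 'e'
  Position 5 ('e'): no match needed
All 3 characters matched => is a subsequence

1


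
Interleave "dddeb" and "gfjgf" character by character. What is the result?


Interleaving "dddeb" and "gfjgf":
  Position 0: 'd' from first, 'g' from second => "dg"
  Position 1: 'd' from first, 'f' from second => "df"
  Position 2: 'd' from first, 'j' from second => "dj"
  Position 3: 'e' from first, 'g' from second => "eg"
  Position 4: 'b' from first, 'f' from second => "bf"
Result: dgdfdjegbf

dgdfdjegbf


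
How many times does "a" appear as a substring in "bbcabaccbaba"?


Searching for "a" in "bbcabaccbaba"
Scanning each position:
  Position 0: "b" => no
  Position 1: "b" => no
  Position 2: "c" => no
  Position 3: "a" => MATCH
  Position 4: "b" => no
  Position 5: "a" => MATCH
  Position 6: "c" => no
  Position 7: "c" => no
  Position 8: "b" => no
  Position 9: "a" => MATCH
  Position 10: "b" => no
  Position 11: "a" => MATCH
Total occurrences: 4

4


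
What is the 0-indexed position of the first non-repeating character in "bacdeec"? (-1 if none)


Input: bacdeec
Character frequencies:
  'a': 1
  'b': 1
  'c': 2
  'd': 1
  'e': 2
Scanning left to right for freq == 1:
  Position 0 ('b'): unique! => answer = 0

0
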